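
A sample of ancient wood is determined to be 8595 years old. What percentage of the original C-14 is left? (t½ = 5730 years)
N/N₀ = (1/2)^(t/t½) = 0.3536 = 35.4%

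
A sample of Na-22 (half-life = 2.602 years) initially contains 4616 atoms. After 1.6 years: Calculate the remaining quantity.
N = N₀(1/2)^(t/t½) = 3014 atoms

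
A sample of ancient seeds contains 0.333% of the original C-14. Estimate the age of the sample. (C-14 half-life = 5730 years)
Age = t½ × log₂(1/ratio) = 47160 years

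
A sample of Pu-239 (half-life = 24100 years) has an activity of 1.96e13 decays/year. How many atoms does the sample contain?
N = A/λ = 6.815e17 atoms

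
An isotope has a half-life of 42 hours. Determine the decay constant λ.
λ = ln(2)/t½ = 0.0165 hour⁻¹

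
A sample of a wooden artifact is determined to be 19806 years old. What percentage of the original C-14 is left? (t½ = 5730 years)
N/N₀ = (1/2)^(t/t½) = 0.09109 = 9.11%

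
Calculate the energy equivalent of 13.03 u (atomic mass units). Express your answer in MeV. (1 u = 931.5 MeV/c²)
E = mc² = 12140 MeV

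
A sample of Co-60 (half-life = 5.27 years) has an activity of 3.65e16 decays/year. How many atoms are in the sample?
N = A/λ = 2.775e17 atoms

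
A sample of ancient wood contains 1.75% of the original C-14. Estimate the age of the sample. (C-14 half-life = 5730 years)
Age = t½ × log₂(1/ratio) = 33440 years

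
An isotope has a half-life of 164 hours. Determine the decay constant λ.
λ = ln(2)/t½ = 0.004227 hour⁻¹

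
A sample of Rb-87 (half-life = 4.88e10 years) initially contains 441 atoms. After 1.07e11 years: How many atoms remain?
N = N₀(1/2)^(t/t½) = 96.47 atoms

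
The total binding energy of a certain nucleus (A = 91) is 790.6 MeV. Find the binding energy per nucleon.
B.E./A = 790.6/91 = 8.688 MeV/nucleon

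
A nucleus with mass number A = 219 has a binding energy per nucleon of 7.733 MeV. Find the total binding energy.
B.E. = 7.733 × 219 = 1694 MeV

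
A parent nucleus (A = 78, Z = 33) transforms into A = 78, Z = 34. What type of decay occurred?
ΔA = 0, ΔZ = +1 ⇒ beta-minus decay (β⁻)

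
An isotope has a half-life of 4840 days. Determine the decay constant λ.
λ = ln(2)/t½ = 1.432e-4 day⁻¹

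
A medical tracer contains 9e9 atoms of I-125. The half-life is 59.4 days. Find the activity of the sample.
A = λN = 1.05e8 decays/day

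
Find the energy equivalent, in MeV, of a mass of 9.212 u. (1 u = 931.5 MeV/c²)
E = mc² = 8581 MeV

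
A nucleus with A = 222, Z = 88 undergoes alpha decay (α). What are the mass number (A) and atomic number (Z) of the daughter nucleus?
Daughter: A = 218, Z = 86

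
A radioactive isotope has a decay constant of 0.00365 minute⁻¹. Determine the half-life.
t½ = ln(2)/λ = 189.9 minutes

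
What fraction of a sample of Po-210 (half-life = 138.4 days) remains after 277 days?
N/N₀ = (1/2)^(t/t½) = 0.2497 = 25%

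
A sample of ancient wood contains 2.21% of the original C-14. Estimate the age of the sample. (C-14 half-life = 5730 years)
Age = t½ × log₂(1/ratio) = 31510 years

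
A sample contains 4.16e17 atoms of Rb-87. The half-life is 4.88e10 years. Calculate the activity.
A = λN = 5.909e6 decays/year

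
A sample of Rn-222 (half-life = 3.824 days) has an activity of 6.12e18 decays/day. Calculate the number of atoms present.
N = A/λ = 3.376e19 atoms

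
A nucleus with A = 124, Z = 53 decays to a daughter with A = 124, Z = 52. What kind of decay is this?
ΔA = 0, ΔZ = -1 ⇒ beta-plus decay (β⁺) or electron capture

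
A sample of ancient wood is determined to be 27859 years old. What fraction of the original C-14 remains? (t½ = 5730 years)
N/N₀ = (1/2)^(t/t½) = 0.03439 = 3.44%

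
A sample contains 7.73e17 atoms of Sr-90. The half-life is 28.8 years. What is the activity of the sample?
A = λN = 1.86e16 decays/year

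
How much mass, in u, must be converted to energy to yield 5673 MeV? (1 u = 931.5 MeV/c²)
m = E/c² = 6.09 u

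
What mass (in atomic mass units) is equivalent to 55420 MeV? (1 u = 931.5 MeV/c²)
m = E/c² = 59.5 u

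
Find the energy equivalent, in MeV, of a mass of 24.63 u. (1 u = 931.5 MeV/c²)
E = mc² = 22940 MeV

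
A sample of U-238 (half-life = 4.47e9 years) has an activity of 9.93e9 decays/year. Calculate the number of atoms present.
N = A/λ = 6.404e19 atoms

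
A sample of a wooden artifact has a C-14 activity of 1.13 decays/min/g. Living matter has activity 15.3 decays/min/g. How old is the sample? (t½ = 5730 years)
Age = t½ × log₂(A₀/A) = 21540 years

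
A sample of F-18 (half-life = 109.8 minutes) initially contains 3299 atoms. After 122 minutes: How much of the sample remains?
N = N₀(1/2)^(t/t½) = 1527 atoms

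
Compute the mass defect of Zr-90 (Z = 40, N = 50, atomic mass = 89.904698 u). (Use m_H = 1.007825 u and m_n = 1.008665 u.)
Δm = Z·m_H + N·m_n − M = 0.8416 u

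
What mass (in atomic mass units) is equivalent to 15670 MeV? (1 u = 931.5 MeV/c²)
m = E/c² = 16.82 u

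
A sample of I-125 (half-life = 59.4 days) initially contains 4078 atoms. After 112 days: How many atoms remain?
N = N₀(1/2)^(t/t½) = 1104 atoms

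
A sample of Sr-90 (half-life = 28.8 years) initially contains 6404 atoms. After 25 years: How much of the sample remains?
N = N₀(1/2)^(t/t½) = 3509 atoms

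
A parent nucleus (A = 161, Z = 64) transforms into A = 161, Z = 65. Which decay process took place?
ΔA = 0, ΔZ = +1 ⇒ beta-minus decay (β⁻)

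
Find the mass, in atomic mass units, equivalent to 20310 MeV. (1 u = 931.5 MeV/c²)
m = E/c² = 21.8 u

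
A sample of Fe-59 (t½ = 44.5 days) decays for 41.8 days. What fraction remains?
N/N₀ = (1/2)^(t/t½) = 0.5215 = 52.1%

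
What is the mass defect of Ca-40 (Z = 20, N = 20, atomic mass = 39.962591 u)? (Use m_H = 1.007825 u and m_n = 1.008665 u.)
Δm = Z·m_H + N·m_n − M = 0.3672 u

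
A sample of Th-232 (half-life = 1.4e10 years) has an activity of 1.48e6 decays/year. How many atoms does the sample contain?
N = A/λ = 2.989e16 atoms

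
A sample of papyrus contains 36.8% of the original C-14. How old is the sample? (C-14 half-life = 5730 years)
Age = t½ × log₂(1/ratio) = 8264 years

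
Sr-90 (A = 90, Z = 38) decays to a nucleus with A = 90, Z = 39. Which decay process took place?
ΔA = 0, ΔZ = +1 ⇒ beta-minus decay (β⁻)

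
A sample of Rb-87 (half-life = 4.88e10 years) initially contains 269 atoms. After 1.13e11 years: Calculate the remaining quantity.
N = N₀(1/2)^(t/t½) = 54.04 atoms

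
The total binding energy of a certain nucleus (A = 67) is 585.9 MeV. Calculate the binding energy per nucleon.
B.E./A = 585.9/67 = 8.745 MeV/nucleon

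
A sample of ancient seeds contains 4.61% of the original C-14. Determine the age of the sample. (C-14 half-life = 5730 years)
Age = t½ × log₂(1/ratio) = 25440 years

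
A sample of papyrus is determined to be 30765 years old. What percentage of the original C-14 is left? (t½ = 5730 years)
N/N₀ = (1/2)^(t/t½) = 0.0242 = 2.42%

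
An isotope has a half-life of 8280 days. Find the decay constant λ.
λ = ln(2)/t½ = 8.371e-5 day⁻¹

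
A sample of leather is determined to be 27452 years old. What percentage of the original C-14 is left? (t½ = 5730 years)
N/N₀ = (1/2)^(t/t½) = 0.03612 = 3.61%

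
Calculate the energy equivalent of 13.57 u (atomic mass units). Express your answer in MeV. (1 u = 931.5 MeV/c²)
E = mc² = 12640 MeV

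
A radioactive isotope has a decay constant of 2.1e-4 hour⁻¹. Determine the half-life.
t½ = ln(2)/λ = 3301 hours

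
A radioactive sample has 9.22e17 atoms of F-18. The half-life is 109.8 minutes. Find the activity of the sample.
A = λN = 5.82e15 decays/minute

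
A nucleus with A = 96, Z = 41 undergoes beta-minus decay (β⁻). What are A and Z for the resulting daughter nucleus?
Daughter: A = 96, Z = 42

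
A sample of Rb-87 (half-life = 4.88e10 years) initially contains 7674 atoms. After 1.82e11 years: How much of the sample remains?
N = N₀(1/2)^(t/t½) = 578.5 atoms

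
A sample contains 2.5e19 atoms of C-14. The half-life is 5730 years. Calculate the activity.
A = λN = 3.024e15 decays/year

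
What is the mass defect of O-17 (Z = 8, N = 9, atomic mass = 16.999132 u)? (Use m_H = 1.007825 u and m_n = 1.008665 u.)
Δm = Z·m_H + N·m_n − M = 0.1415 u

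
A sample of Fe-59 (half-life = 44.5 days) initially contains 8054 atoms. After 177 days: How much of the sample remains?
N = N₀(1/2)^(t/t½) = 511.3 atoms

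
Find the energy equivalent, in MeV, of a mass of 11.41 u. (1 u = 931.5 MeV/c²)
E = mc² = 10630 MeV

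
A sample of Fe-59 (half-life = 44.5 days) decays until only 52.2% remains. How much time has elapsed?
t = t½ × log₂(N₀/N) = 41.74 days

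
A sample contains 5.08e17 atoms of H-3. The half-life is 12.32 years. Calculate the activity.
A = λN = 2.858e16 decays/year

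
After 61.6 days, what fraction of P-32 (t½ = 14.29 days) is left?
N/N₀ = (1/2)^(t/t½) = 0.05039 = 5.04%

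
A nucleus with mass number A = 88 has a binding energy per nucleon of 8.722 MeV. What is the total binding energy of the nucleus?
B.E. = 8.722 × 88 = 767.5 MeV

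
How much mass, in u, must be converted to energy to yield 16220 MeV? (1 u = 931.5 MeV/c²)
m = E/c² = 17.41 u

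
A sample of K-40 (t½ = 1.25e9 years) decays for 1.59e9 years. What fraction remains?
N/N₀ = (1/2)^(t/t½) = 0.4141 = 41.4%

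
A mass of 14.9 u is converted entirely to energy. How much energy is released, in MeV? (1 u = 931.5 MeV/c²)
E = mc² = 13880 MeV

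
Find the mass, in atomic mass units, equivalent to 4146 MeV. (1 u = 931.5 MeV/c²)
m = E/c² = 4.451 u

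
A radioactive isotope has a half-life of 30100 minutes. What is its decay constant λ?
λ = ln(2)/t½ = 2.303e-5 minute⁻¹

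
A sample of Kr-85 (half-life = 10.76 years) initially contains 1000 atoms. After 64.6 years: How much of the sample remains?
N = N₀(1/2)^(t/t½) = 15.58 atoms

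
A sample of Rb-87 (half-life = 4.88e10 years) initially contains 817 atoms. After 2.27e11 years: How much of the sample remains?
N = N₀(1/2)^(t/t½) = 32.5 atoms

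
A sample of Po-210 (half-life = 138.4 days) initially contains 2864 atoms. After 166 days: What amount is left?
N = N₀(1/2)^(t/t½) = 1247 atoms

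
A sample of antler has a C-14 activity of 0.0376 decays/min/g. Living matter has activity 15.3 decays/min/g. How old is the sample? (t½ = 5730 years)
Age = t½ × log₂(A₀/A) = 49670 years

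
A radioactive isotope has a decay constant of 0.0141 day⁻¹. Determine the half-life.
t½ = ln(2)/λ = 49.16 days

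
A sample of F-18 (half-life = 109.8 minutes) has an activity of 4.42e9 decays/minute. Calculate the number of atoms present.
N = A/λ = 7.002e11 atoms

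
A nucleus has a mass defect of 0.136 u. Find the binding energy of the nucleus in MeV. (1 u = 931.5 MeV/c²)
B.E. = Δm × 931.5 = 126.7 MeV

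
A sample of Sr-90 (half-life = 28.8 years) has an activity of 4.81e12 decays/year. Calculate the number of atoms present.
N = A/λ = 1.999e14 atoms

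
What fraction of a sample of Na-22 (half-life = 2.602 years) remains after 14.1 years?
N/N₀ = (1/2)^(t/t½) = 0.02337 = 2.34%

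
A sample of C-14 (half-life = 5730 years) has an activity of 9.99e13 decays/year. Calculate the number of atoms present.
N = A/λ = 8.258e17 atoms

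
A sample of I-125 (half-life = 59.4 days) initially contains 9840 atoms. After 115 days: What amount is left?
N = N₀(1/2)^(t/t½) = 2572 atoms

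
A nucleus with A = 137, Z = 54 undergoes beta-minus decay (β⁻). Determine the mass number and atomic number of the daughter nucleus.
Daughter: A = 137, Z = 55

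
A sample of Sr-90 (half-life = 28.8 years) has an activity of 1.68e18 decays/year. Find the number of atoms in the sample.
N = A/λ = 6.98e19 atoms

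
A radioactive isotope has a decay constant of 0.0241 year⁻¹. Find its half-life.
t½ = ln(2)/λ = 28.76 years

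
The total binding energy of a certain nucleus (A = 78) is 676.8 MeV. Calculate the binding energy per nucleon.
B.E./A = 676.8/78 = 8.677 MeV/nucleon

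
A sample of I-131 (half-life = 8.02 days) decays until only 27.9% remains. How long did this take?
t = t½ × log₂(N₀/N) = 14.77 days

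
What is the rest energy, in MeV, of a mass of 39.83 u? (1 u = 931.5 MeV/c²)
E = mc² = 37100 MeV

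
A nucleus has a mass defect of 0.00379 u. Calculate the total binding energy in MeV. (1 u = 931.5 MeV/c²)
B.E. = Δm × 931.5 = 3.53 MeV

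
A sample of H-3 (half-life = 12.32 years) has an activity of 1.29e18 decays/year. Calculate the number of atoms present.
N = A/λ = 2.293e19 atoms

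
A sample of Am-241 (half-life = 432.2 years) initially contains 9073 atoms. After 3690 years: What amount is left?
N = N₀(1/2)^(t/t½) = 24.41 atoms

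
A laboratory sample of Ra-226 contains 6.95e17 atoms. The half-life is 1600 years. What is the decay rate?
A = λN = 3.011e14 decays/year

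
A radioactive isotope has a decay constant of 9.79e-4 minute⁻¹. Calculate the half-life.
t½ = ln(2)/λ = 708 minutes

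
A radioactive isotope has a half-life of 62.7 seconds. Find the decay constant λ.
λ = ln(2)/t½ = 0.01105 second⁻¹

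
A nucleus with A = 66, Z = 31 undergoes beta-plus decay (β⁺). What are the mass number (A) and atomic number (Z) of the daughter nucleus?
Daughter: A = 66, Z = 30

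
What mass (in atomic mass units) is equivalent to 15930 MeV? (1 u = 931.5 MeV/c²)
m = E/c² = 17.1 u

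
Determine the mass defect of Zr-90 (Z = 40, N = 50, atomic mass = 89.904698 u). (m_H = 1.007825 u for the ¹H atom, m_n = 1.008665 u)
Δm = Z·m_H + N·m_n − M = 0.8416 u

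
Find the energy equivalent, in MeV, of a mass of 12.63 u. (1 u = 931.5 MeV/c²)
E = mc² = 11760 MeV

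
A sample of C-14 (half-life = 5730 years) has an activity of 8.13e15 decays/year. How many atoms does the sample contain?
N = A/λ = 6.721e19 atoms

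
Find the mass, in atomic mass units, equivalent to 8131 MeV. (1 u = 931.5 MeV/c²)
m = E/c² = 8.729 u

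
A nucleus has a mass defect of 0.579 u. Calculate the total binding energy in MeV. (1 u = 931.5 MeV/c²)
B.E. = Δm × 931.5 = 539.3 MeV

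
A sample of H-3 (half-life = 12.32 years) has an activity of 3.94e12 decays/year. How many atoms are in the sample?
N = A/λ = 7.003e13 atoms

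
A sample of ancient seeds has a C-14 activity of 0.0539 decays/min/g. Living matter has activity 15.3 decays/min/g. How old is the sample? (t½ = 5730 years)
Age = t½ × log₂(A₀/A) = 46690 years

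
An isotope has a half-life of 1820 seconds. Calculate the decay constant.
λ = ln(2)/t½ = 3.809e-4 second⁻¹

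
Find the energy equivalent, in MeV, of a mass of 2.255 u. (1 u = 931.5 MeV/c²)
E = mc² = 2101 MeV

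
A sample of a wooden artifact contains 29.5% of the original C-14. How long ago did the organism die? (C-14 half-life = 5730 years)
Age = t½ × log₂(1/ratio) = 10090 years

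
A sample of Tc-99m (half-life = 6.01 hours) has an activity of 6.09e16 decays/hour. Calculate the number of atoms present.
N = A/λ = 5.28e17 atoms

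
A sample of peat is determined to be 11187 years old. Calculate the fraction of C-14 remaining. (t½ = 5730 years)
N/N₀ = (1/2)^(t/t½) = 0.2584 = 25.8%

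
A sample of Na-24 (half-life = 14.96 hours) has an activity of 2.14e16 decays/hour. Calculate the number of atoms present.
N = A/λ = 4.619e17 atoms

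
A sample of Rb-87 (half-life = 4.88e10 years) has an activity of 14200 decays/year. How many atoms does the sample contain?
N = A/λ = 9.997e14 atoms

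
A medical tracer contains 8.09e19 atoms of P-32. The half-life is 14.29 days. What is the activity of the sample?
A = λN = 3.924e18 decays/day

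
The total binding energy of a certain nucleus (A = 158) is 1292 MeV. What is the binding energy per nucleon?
B.E./A = 1292/158 = 8.177 MeV/nucleon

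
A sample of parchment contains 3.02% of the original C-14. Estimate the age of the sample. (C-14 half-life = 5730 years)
Age = t½ × log₂(1/ratio) = 28930 years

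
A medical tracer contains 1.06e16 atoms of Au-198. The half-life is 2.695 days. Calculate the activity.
A = λN = 2.726e15 decays/day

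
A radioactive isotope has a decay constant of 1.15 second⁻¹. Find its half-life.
t½ = ln(2)/λ = 0.6027 seconds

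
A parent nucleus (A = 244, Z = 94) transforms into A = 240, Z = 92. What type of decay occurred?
ΔA = -4, ΔZ = -2 ⇒ alpha decay (α)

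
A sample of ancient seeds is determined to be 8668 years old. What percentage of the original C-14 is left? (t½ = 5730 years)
N/N₀ = (1/2)^(t/t½) = 0.3504 = 35%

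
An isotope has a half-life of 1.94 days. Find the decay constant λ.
λ = ln(2)/t½ = 0.3573 day⁻¹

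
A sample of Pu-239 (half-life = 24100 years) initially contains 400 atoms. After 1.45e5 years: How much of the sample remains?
N = N₀(1/2)^(t/t½) = 6.179 atoms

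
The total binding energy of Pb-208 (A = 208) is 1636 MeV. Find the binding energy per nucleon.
B.E./A = 1636/208 = 7.865 MeV/nucleon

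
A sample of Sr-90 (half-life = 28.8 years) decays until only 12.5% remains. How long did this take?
t = t½ × log₂(N₀/N) = 86.4 years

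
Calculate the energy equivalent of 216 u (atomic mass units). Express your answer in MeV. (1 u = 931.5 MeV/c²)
E = mc² = 2.012e5 MeV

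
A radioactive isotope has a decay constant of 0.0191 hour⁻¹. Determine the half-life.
t½ = ln(2)/λ = 36.29 hours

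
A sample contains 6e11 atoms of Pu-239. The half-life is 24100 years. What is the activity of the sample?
A = λN = 1.726e7 decays/year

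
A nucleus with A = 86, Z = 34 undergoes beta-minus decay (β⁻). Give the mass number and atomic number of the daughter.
Daughter: A = 86, Z = 35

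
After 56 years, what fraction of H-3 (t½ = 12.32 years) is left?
N/N₀ = (1/2)^(t/t½) = 0.04282 = 4.28%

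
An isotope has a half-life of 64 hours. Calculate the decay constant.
λ = ln(2)/t½ = 0.01083 hour⁻¹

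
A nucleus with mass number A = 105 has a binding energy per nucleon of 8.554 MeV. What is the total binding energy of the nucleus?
B.E. = 8.554 × 105 = 898.2 MeV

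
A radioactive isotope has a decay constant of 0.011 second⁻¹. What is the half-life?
t½ = ln(2)/λ = 63.01 seconds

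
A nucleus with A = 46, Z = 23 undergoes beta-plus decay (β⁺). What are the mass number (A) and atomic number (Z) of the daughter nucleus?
Daughter: A = 46, Z = 22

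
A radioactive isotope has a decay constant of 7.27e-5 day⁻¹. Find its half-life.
t½ = ln(2)/λ = 9534 days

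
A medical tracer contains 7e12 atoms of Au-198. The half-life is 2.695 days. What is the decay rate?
A = λN = 1.8e12 decays/day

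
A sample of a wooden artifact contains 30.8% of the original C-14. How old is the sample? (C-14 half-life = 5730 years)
Age = t½ × log₂(1/ratio) = 9735 years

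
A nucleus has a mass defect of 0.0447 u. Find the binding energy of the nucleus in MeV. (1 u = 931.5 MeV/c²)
B.E. = Δm × 931.5 = 41.64 MeV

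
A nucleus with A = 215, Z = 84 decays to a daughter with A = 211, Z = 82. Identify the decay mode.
ΔA = -4, ΔZ = -2 ⇒ alpha decay (α)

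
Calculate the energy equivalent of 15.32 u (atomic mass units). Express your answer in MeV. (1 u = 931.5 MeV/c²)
E = mc² = 14270 MeV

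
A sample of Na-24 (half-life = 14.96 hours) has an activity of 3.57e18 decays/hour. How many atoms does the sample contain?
N = A/λ = 7.705e19 atoms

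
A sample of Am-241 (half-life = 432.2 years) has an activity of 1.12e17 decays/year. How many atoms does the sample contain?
N = A/λ = 6.984e19 atoms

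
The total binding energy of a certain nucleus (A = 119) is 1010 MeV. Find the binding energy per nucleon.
B.E./A = 1010/119 = 8.487 MeV/nucleon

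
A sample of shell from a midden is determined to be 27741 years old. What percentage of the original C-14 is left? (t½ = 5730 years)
N/N₀ = (1/2)^(t/t½) = 0.03488 = 3.49%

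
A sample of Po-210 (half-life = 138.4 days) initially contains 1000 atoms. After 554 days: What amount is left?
N = N₀(1/2)^(t/t½) = 62.37 atoms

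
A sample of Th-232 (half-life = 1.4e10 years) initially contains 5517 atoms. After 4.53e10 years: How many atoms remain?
N = N₀(1/2)^(t/t½) = 585.7 atoms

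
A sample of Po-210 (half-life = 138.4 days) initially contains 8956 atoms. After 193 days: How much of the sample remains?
N = N₀(1/2)^(t/t½) = 3407 atoms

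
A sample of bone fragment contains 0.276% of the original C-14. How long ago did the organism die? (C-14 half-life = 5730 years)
Age = t½ × log₂(1/ratio) = 48710 years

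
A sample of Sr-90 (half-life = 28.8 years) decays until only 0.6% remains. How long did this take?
t = t½ × log₂(N₀/N) = 212.6 years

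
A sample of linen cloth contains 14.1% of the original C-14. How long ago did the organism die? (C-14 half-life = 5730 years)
Age = t½ × log₂(1/ratio) = 16190 years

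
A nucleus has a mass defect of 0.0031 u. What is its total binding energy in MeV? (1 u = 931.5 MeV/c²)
B.E. = Δm × 931.5 = 2.888 MeV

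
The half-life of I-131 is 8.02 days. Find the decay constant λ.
λ = ln(2)/t½ = 0.08643 day⁻¹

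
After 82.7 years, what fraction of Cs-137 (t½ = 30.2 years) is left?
N/N₀ = (1/2)^(t/t½) = 0.1498 = 15%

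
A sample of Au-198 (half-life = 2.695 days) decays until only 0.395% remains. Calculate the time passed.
t = t½ × log₂(N₀/N) = 21.52 days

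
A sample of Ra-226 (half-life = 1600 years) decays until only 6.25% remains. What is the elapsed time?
t = t½ × log₂(N₀/N) = 6400 years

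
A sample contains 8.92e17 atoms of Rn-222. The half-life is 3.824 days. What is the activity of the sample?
A = λN = 1.617e17 decays/day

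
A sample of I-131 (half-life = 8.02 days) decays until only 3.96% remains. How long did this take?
t = t½ × log₂(N₀/N) = 37.36 days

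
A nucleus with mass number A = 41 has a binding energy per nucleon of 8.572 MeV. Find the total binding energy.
B.E. = 8.572 × 41 = 351.5 MeV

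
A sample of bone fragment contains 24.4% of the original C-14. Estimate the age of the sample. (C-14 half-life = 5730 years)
Age = t½ × log₂(1/ratio) = 11660 years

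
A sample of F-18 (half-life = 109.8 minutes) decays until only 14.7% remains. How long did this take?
t = t½ × log₂(N₀/N) = 303.7 minutes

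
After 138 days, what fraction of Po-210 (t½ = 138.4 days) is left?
N/N₀ = (1/2)^(t/t½) = 0.501 = 50.1%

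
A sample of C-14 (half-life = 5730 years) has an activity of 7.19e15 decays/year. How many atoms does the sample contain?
N = A/λ = 5.944e19 atoms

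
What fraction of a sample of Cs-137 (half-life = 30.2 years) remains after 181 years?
N/N₀ = (1/2)^(t/t½) = 0.0157 = 1.57%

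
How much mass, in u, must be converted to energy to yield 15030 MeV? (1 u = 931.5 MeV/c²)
m = E/c² = 16.14 u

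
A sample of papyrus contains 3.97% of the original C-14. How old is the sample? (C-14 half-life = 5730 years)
Age = t½ × log₂(1/ratio) = 26670 years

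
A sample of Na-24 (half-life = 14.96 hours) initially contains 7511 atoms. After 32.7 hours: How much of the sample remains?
N = N₀(1/2)^(t/t½) = 1651 atoms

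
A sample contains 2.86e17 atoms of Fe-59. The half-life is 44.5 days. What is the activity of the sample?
A = λN = 4.455e15 decays/day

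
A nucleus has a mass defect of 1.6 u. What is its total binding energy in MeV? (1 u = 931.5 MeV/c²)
B.E. = Δm × 931.5 = 1490 MeV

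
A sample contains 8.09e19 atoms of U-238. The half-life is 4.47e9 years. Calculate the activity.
A = λN = 1.254e10 decays/year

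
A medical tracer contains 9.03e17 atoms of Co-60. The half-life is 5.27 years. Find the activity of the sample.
A = λN = 1.188e17 decays/year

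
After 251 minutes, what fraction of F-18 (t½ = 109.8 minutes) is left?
N/N₀ = (1/2)^(t/t½) = 0.205 = 20.5%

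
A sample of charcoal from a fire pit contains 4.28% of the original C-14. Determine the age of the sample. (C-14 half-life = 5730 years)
Age = t½ × log₂(1/ratio) = 26050 years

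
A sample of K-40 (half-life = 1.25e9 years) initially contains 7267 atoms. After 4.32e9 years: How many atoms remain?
N = N₀(1/2)^(t/t½) = 662.2 atoms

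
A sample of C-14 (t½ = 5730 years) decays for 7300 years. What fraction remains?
N/N₀ = (1/2)^(t/t½) = 0.4135 = 41.4%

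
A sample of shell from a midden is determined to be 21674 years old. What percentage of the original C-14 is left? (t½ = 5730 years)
N/N₀ = (1/2)^(t/t½) = 0.07267 = 7.27%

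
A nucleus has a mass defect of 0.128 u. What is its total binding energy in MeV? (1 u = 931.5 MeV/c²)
B.E. = Δm × 931.5 = 119.2 MeV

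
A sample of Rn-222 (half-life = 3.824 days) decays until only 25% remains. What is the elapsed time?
t = t½ × log₂(N₀/N) = 7.648 days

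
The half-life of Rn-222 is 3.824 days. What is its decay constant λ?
λ = ln(2)/t½ = 0.1813 day⁻¹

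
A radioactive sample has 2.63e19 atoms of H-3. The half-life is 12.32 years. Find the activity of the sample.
A = λN = 1.48e18 decays/year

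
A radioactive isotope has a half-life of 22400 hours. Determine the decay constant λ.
λ = ln(2)/t½ = 3.094e-5 hour⁻¹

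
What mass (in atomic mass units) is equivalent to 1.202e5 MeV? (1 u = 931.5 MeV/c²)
m = E/c² = 129 u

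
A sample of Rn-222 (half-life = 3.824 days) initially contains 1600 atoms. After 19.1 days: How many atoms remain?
N = N₀(1/2)^(t/t½) = 50.18 atoms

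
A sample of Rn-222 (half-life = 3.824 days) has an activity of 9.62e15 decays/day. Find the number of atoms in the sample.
N = A/λ = 5.307e16 atoms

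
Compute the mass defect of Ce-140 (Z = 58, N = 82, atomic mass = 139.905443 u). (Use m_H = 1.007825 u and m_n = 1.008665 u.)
Δm = Z·m_H + N·m_n − M = 1.259 u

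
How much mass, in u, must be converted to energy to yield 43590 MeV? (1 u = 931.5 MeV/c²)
m = E/c² = 46.8 u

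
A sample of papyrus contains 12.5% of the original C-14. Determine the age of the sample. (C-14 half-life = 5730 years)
Age = t½ × log₂(1/ratio) = 17190 years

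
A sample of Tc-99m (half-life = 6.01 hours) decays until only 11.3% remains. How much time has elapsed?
t = t½ × log₂(N₀/N) = 18.91 hours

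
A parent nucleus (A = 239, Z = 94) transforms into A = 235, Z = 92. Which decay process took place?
ΔA = -4, ΔZ = -2 ⇒ alpha decay (α)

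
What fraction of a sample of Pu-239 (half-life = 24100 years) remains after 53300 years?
N/N₀ = (1/2)^(t/t½) = 0.2159 = 21.6%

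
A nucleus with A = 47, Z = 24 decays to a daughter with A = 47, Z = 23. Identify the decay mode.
ΔA = 0, ΔZ = -1 ⇒ beta-plus decay (β⁺) or electron capture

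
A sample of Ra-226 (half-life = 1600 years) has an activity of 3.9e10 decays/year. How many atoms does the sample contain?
N = A/λ = 9.002e13 atoms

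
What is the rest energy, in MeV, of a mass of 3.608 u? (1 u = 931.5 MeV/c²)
E = mc² = 3361 MeV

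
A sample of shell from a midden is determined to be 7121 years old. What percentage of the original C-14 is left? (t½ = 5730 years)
N/N₀ = (1/2)^(t/t½) = 0.4226 = 42.3%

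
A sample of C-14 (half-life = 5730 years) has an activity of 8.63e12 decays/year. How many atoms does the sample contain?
N = A/λ = 7.134e16 atoms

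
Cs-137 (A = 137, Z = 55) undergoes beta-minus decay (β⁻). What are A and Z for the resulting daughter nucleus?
Daughter: A = 137, Z = 56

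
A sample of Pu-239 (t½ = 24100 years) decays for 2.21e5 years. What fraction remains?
N/N₀ = (1/2)^(t/t½) = 0.001736 = 0.174%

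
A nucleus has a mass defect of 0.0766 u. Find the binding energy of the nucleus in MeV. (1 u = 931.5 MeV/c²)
B.E. = Δm × 931.5 = 71.35 MeV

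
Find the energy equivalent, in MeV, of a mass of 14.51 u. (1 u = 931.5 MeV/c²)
E = mc² = 13520 MeV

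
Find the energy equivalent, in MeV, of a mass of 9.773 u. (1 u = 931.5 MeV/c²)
E = mc² = 9104 MeV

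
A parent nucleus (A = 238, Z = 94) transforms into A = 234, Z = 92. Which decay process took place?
ΔA = -4, ΔZ = -2 ⇒ alpha decay (α)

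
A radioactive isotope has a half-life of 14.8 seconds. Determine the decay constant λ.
λ = ln(2)/t½ = 0.04683 second⁻¹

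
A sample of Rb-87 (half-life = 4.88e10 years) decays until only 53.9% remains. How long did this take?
t = t½ × log₂(N₀/N) = 4.351e10 years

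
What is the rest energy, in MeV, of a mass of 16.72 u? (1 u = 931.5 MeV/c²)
E = mc² = 15570 MeV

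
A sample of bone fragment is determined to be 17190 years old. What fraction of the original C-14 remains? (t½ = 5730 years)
N/N₀ = (1/2)^(t/t½) = 0.125 = 12.5%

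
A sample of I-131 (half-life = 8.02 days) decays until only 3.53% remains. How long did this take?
t = t½ × log₂(N₀/N) = 38.69 days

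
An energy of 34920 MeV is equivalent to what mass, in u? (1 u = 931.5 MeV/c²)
m = E/c² = 37.49 u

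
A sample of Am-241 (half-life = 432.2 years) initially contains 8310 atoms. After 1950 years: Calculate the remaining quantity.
N = N₀(1/2)^(t/t½) = 364.3 atoms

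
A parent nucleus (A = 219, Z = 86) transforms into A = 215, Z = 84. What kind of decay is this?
ΔA = -4, ΔZ = -2 ⇒ alpha decay (α)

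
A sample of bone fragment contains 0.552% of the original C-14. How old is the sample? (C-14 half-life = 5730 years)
Age = t½ × log₂(1/ratio) = 42980 years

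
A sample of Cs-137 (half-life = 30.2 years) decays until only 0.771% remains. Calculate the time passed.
t = t½ × log₂(N₀/N) = 212 years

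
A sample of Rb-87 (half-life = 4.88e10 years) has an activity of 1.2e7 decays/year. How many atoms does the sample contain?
N = A/λ = 8.448e17 atoms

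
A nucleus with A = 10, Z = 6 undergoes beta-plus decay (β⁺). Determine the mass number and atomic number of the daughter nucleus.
Daughter: A = 10, Z = 5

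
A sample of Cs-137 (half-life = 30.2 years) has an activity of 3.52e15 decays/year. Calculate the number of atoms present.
N = A/λ = 1.534e17 atoms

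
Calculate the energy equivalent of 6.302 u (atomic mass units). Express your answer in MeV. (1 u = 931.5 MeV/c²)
E = mc² = 5870 MeV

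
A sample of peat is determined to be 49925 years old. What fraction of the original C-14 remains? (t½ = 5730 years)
N/N₀ = (1/2)^(t/t½) = 0.002383 = 0.238%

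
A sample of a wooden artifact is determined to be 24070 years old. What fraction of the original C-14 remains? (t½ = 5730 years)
N/N₀ = (1/2)^(t/t½) = 0.05438 = 5.44%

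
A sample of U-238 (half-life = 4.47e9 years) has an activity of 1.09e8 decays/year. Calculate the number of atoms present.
N = A/λ = 7.029e17 atoms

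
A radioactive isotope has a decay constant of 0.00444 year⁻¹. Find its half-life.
t½ = ln(2)/λ = 156.1 years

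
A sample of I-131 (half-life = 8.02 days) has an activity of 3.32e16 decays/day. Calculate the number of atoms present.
N = A/λ = 3.841e17 atoms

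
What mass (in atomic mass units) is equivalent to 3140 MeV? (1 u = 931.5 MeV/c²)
m = E/c² = 3.371 u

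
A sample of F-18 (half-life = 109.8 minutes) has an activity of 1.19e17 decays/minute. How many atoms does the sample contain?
N = A/λ = 1.885e19 atoms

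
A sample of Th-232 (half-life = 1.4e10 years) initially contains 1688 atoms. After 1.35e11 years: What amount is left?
N = N₀(1/2)^(t/t½) = 2.111 atoms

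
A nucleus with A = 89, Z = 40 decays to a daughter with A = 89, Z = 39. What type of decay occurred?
ΔA = 0, ΔZ = -1 ⇒ beta-plus decay (β⁺) or electron capture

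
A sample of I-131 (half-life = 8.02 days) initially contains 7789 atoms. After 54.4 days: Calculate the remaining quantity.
N = N₀(1/2)^(t/t½) = 70.73 atoms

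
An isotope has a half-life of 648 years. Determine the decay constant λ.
λ = ln(2)/t½ = 0.00107 year⁻¹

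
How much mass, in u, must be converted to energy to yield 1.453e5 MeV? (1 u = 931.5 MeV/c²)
m = E/c² = 156 u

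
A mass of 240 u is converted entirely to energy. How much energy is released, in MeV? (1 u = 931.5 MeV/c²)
E = mc² = 2.236e5 MeV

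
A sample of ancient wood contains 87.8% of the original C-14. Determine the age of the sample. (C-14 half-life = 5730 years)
Age = t½ × log₂(1/ratio) = 1076 years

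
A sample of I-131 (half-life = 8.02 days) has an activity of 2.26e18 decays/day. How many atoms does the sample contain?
N = A/λ = 2.615e19 atoms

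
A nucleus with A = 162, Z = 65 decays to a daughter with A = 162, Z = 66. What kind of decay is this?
ΔA = 0, ΔZ = +1 ⇒ beta-minus decay (β⁻)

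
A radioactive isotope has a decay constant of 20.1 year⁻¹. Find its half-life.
t½ = ln(2)/λ = 0.03448 years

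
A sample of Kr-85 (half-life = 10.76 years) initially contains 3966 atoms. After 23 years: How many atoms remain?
N = N₀(1/2)^(t/t½) = 901.3 atoms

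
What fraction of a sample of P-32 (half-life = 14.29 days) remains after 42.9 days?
N/N₀ = (1/2)^(t/t½) = 0.1248 = 12.5%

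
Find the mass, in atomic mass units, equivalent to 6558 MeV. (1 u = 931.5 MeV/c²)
m = E/c² = 7.04 u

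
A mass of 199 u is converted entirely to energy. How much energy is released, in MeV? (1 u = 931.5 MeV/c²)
E = mc² = 1.854e5 MeV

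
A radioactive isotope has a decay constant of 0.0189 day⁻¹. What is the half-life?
t½ = ln(2)/λ = 36.67 days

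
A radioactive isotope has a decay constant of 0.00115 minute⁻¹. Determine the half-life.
t½ = ln(2)/λ = 602.7 minutes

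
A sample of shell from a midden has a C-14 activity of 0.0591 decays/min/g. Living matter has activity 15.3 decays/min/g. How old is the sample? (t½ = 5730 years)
Age = t½ × log₂(A₀/A) = 45930 years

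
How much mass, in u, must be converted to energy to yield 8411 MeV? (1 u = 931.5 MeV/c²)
m = E/c² = 9.03 u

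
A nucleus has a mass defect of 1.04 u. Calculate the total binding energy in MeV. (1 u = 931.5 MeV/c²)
B.E. = Δm × 931.5 = 968.8 MeV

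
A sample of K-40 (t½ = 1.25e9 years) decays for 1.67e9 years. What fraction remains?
N/N₀ = (1/2)^(t/t½) = 0.3961 = 39.6%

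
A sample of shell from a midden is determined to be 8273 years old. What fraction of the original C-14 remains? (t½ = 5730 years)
N/N₀ = (1/2)^(t/t½) = 0.3676 = 36.8%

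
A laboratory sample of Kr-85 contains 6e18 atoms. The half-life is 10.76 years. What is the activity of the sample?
A = λN = 3.865e17 decays/year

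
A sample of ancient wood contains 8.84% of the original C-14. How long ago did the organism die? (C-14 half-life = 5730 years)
Age = t½ × log₂(1/ratio) = 20050 years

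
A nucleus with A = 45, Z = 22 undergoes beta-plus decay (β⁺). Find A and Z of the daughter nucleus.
Daughter: A = 45, Z = 21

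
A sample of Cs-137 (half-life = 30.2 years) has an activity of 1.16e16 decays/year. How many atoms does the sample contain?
N = A/λ = 5.054e17 atoms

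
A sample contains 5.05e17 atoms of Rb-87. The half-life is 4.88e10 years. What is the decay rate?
A = λN = 7.173e6 decays/year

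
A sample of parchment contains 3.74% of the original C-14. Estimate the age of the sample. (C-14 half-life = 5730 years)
Age = t½ × log₂(1/ratio) = 27160 years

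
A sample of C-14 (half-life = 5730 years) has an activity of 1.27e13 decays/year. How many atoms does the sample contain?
N = A/λ = 1.05e17 atoms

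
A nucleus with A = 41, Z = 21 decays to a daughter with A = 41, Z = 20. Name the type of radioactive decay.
ΔA = 0, ΔZ = -1 ⇒ beta-plus decay (β⁺) or electron capture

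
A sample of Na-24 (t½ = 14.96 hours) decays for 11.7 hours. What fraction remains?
N/N₀ = (1/2)^(t/t½) = 0.5815 = 58.2%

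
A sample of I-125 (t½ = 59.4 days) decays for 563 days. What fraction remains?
N/N₀ = (1/2)^(t/t½) = 0.001402 = 0.14%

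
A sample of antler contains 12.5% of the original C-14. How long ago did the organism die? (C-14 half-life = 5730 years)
Age = t½ × log₂(1/ratio) = 17190 years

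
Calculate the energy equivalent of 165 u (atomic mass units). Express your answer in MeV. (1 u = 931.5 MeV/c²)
E = mc² = 1.537e5 MeV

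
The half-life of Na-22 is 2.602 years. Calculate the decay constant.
λ = ln(2)/t½ = 0.2664 year⁻¹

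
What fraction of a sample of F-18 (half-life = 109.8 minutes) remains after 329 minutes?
N/N₀ = (1/2)^(t/t½) = 0.1253 = 12.5%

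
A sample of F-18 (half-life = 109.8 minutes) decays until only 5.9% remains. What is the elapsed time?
t = t½ × log₂(N₀/N) = 448.3 minutes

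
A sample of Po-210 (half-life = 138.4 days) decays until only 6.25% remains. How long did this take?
t = t½ × log₂(N₀/N) = 553.6 days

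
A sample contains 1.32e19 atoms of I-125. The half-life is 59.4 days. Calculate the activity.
A = λN = 1.54e17 decays/day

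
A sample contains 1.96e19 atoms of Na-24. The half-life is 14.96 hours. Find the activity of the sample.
A = λN = 9.081e17 decays/hour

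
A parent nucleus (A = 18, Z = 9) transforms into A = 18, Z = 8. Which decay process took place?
ΔA = 0, ΔZ = -1 ⇒ beta-plus decay (β⁺) or electron capture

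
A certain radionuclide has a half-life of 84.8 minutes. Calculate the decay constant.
λ = ln(2)/t½ = 0.008174 minute⁻¹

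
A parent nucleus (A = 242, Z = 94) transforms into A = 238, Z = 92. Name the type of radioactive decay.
ΔA = -4, ΔZ = -2 ⇒ alpha decay (α)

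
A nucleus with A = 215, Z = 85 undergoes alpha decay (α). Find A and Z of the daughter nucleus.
Daughter: A = 211, Z = 83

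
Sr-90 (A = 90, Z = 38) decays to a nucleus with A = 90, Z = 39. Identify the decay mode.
ΔA = 0, ΔZ = +1 ⇒ beta-minus decay (β⁻)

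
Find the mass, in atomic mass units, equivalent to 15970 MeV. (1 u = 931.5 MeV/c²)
m = E/c² = 17.14 u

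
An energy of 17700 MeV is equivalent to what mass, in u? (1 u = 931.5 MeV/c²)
m = E/c² = 19 u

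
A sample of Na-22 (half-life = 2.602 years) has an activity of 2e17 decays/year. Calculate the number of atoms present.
N = A/λ = 7.508e17 atoms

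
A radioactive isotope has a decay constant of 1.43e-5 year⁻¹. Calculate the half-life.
t½ = ln(2)/λ = 48470 years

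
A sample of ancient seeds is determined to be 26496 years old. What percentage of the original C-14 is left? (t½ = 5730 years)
N/N₀ = (1/2)^(t/t½) = 0.04055 = 4.06%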